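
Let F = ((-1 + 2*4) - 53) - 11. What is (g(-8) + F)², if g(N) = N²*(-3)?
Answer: 62001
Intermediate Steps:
g(N) = -3*N²
F = -57 (F = ((-1 + 8) - 53) - 11 = (7 - 53) - 11 = -46 - 11 = -57)
(g(-8) + F)² = (-3*(-8)² - 57)² = (-3*64 - 57)² = (-192 - 57)² = (-249)² = 62001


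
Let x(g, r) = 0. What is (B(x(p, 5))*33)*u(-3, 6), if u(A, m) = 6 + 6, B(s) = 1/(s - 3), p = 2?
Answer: -132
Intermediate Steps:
B(s) = 1/(-3 + s)
u(A, m) = 12
(B(x(p, 5))*33)*u(-3, 6) = (33/(-3 + 0))*12 = (33/(-3))*12 = -⅓*33*12 = -11*12 = -132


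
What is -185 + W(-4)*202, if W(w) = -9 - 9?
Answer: -3821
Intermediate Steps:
W(w) = -18
-185 + W(-4)*202 = -185 - 18*202 = -185 - 3636 = -3821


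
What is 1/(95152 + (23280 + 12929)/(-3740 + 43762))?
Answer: 40022/3808209553 ≈ 1.0509e-5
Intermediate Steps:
1/(95152 + (23280 + 12929)/(-3740 + 43762)) = 1/(95152 + 36209/40022) = 1/(3808209553/40022) = 40022/3808209553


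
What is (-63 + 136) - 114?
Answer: -41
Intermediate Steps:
(-63 + 136) - 114 = 73 - 114 = -41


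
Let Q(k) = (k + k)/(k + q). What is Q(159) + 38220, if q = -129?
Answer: 191153/5 ≈ 38231.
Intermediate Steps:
Q(k) = 2*k/(-129 + k) (Q(k) = (k + k)/(k - 129) = (2*k)/(-129 + k) = 2*k/(-129 + k))
Q(159) + 38220 = 2*159/(-129 + 159) + 38220 = 2*159/30 + 38220 = 2*159*(1/30) + 38220 = 53/5 + 38220 = 191153/5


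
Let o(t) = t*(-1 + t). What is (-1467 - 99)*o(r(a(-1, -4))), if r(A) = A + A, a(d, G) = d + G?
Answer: -172260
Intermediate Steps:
a(d, G) = G + d
r(A) = 2*A
(-1467 - 99)*o(r(a(-1, -4))) = (-1467 - 99)*((2*(-4 - 1))*(-1 + 2*(-4 - 1))) = -1566*2*(-5)*(-1 + 2*(-5)) = -(-15660)*(-1 - 10) = -(-15660)*(-11) = -1566*110 = -172260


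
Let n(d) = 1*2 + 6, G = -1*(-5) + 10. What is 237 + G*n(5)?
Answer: 357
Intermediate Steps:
G = 15 (G = 5 + 10 = 15)
n(d) = 8 (n(d) = 2 + 6 = 8)
237 + G*n(5) = 237 + 15*8 = 237 + 120 = 357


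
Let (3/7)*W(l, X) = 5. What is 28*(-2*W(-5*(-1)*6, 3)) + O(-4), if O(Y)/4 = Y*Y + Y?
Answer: -1816/3 ≈ -605.33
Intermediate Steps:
W(l, X) = 35/3 (W(l, X) = (7/3)*5 = 35/3)
O(Y) = 4*Y + 4*Y² (O(Y) = 4*(Y*Y + Y) = 4*(Y² + Y) = 4*(Y + Y²) = 4*Y + 4*Y²)
28*(-2*W(-5*(-1)*6, 3)) + O(-4) = 28*(-2*35/3) + 4*(-4)*(1 - 4) = 28*(-70/3) + 4*(-4)*(-3) = -1960/3 + 48 = -1816/3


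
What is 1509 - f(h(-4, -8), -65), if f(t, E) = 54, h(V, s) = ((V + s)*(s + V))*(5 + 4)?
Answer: 1455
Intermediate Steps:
h(V, s) = 9*(V + s)² (h(V, s) = ((V + s)*(V + s))*9 = (V + s)²*9 = 9*(V + s)²)
1509 - f(h(-4, -8), -65) = 1509 - 1*54 = 1509 - 54 = 1455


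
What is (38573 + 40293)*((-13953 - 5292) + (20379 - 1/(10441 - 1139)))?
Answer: 415957699211/4651 ≈ 8.9434e+7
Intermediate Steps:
(38573 + 40293)*((-13953 - 5292) + (20379 - 1/(10441 - 1139))) = 78866*(-19245 + (20379 - 1/9302)) = 78866*(-19245 + 189565457/9302) = 78866*(10548467/9302) = 415957699211/4651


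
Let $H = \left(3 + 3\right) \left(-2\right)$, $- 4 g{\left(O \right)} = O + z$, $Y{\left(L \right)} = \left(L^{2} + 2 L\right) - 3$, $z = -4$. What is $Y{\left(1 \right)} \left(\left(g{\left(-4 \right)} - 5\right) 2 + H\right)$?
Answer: $0$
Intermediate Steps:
$Y{\left(L \right)} = -3 + L^{2} + 2 L$
$g{\left(O \right)} = 1 - \frac{O}{4}$ ($g{\left(O \right)} = - \frac{O - 4}{4} = - \frac{-4 + O}{4} = 1 - \frac{O}{4}$)
$H = -12$ ($H = 6 \left(-2\right) = -12$)
$Y{\left(1 \right)} \left(\left(g{\left(-4 \right)} - 5\right) 2 + H\right) = \left(-3 + 1^{2} + 2 \cdot 1\right) \left(\left(\left(1 - -1\right) - 5\right) 2 - 12\right) = \left(-3 + 1 + 2\right) \left(\left(\left(1 + 1\right) - 5\right) 2 - 12\right) = 0 \left(\left(2 - 5\right) 2 - 12\right) = 0 \left(\left(-3\right) 2 - 12\right) = 0 \left(-6 - 12\right) = 0 \left(-18\right) = 0$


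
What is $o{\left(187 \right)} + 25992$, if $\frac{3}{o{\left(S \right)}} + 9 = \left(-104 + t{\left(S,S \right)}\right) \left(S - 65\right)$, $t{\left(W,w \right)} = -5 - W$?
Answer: $\frac{938857029}{36121} \approx 25992.0$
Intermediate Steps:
$o{\left(S \right)} = \frac{3}{-9 + \left(-109 - S\right) \left(-65 + S\right)}$ ($o{\left(S \right)} = \frac{3}{-9 + \left(-104 - \left(5 + S\right)\right) \left(S - 65\right)} = \frac{3}{-9 + \left(-109 - S\right) \left(-65 + S\right)}$)
$o{\left(187 \right)} + 25992 = - \frac{3}{-7076 + 187^{2} + 44 \cdot 187} + 25992 = - \frac{3}{-7076 + 34969 + 8228} + 25992 = - \frac{3}{36121} + 25992 = \frac{938857029}{36121}$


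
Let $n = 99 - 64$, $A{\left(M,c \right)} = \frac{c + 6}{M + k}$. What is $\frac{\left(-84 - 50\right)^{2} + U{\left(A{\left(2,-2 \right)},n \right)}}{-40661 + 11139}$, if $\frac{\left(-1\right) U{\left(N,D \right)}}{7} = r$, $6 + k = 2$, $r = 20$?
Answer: $- \frac{8908}{14761} \approx -0.60348$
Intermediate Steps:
$k = -4$ ($k = -6 + 2 = -4$)
$A{\left(M,c \right)} = \frac{6 + c}{-4 + M}$ ($A{\left(M,c \right)} = \frac{c + 6}{M - 4} = \frac{6 + c}{-4 + M}$)
$n = 35$ ($n = 99 - 64 = 35$)
$U{\left(N,D \right)} = -140$ ($U{\left(N,D \right)} = \left(-7\right) 20 = -140$)
$\frac{\left(-84 - 50\right)^{2} + U{\left(A{\left(2,-2 \right)},n \right)}}{-40661 + 11139} = \frac{\left(-84 - 50\right)^{2} - 140}{-40661 + 11139} = \frac{\left(-134\right)^{2} - 140}{-29522} = \left(17956 - 140\right) \left(- \frac{1}{29522}\right) = 17816 \left(- \frac{1}{29522}\right) = - \frac{8908}{14761}$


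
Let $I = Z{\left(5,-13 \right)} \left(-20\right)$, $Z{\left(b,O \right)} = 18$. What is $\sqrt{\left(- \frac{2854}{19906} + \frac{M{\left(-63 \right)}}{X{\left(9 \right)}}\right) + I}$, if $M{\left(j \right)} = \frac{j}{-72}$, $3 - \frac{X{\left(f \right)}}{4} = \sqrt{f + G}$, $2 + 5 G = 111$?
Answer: $\frac{\sqrt{34242599889530 - 2283302282944 \sqrt{770}}}{79624 \sqrt{-15 + \sqrt{770}}} \approx 18.98 i$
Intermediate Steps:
$G = \frac{109}{5}$ ($G = - \frac{2}{5} + \frac{1}{5} \cdot 111 = - \frac{2}{5} + \frac{111}{5} = \frac{109}{5} \approx 21.8$)
$X{\left(f \right)} = 12 - 4 \sqrt{\frac{109}{5} + f}$ ($X{\left(f \right)} = 12 - 4 \sqrt{f + \frac{109}{5}} = 12 - 4 \sqrt{\frac{109}{5} + f}$)
$M{\left(j \right)} = - \frac{j}{72}$ ($M{\left(j \right)} = j \left(- \frac{1}{72}\right) = - \frac{j}{72}$)
$I = -360$ ($I = 18 \left(-20\right) = -360$)
$\sqrt{\left(- \frac{2854}{19906} + \frac{M{\left(-63 \right)}}{X{\left(9 \right)}}\right) + I} = \sqrt{\left(- \frac{2854}{19906} + \frac{\left(- \frac{1}{72}\right) \left(-63\right)}{12 - \frac{4 \sqrt{545 + 25 \cdot 9}}{5}}\right) - 360} = \sqrt{\left(\left(-2854\right) \frac{1}{19906} + \frac{7}{8 \left(12 - \frac{4 \sqrt{545 + 225}}{5}\right)}\right) - 360} = \sqrt{\left(- \frac{1427}{9953} + \frac{7}{8 \left(12 - \frac{4 \sqrt{770}}{5}\right)}\right) - 360} = \sqrt{- \frac{3584507}{9953} + \frac{7}{8 \left(12 - \frac{4 \sqrt{770}}{5}\right)}}$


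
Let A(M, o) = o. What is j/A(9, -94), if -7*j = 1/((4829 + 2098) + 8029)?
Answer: 1/9841048 ≈ 1.0162e-7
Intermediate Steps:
j = -1/104692 (j = -1/(7*((4829 + 2098) + 8029)) = -1/(7*(6927 + 8029)) = -⅐/14956 = -⅐*1/14956 = -1/104692 ≈ -9.5518e-6)
j/A(9, -94) = -1/104692/(-94) = -1/104692*(-1/94) = 1/9841048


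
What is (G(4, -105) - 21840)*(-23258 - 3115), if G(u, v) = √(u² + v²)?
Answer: 575986320 - 26373*√11041 ≈ 5.7321e+8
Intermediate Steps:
(G(4, -105) - 21840)*(-23258 - 3115) = (√(4² + (-105)²) - 21840)*(-23258 - 3115) = (√(16 + 11025) - 21840)*(-26373) = (√11041 - 21840)*(-26373) = (-21840 + √11041)*(-26373) = 575986320 - 26373*√11041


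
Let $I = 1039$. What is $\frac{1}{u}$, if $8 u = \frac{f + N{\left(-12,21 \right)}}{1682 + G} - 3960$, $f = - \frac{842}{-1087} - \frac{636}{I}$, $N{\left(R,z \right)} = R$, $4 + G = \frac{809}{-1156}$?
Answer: $- \frac{2189846721887}{1083976059184910} \approx -0.0020202$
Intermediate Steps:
$G = - \frac{5433}{1156}$ ($G = -4 + \frac{809}{-1156} = -4 + 809 \left(- \frac{1}{1156}\right) = -4 - \frac{809}{1156} = - \frac{5433}{1156} \approx -4.6998$)
$f = \frac{183506}{1129393}$ ($f = - \frac{842}{-1087} - \frac{636}{1039} = \left(-842\right) \left(- \frac{1}{1087}\right) - \frac{636}{1039} = \frac{842}{1087} - \frac{636}{1039} = \frac{183506}{1129393} \approx 0.16248$)
$u = - \frac{1083976059184910}{2189846721887}$ ($u = \frac{\frac{\frac{183506}{1129393} - 12}{1682 - \frac{5433}{1156}} - 3960}{8} = \frac{- \frac{13369210}{1129393 \cdot \frac{1938959}{1156}} - 3960}{8} = \frac{\left(- \frac{13369210}{1129393}\right) \frac{1156}{1938959} - 3960}{8} = \frac{- \frac{15454806760}{2189846721887} - 3960}{8} = \frac{1}{8} \left(- \frac{8671808473479280}{2189846721887}\right) = - \frac{1083976059184910}{2189846721887} \approx -495.0$)
$\frac{1}{u} = \frac{1}{- \frac{1083976059184910}{2189846721887}} = - \frac{2189846721887}{1083976059184910}$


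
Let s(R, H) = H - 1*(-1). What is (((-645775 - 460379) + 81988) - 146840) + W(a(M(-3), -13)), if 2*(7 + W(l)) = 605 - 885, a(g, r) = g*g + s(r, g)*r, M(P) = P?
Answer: -1171153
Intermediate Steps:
s(R, H) = 1 + H (s(R, H) = H + 1 = 1 + H)
a(g, r) = g**2 + r*(1 + g) (a(g, r) = g*g + (1 + g)*r = g**2 + r*(1 + g))
W(l) = -147 (W(l) = -7 + (605 - 885)/2 = -7 + (1/2)*(-280) = -7 - 140 = -147)
(((-645775 - 460379) + 81988) - 146840) + W(a(M(-3), -13)) = (((-645775 - 460379) + 81988) - 146840) - 147 = ((-1106154 + 81988) - 146840) - 147 = (-1024166 - 146840) - 147 = -1171006 - 147 = -1171153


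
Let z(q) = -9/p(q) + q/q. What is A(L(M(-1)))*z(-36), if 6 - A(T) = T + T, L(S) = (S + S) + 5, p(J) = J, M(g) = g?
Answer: 0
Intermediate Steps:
L(S) = 5 + 2*S (L(S) = 2*S + 5 = 5 + 2*S)
z(q) = 1 - 9/q (z(q) = -9/q + q/q = -9/q + 1 = 1 - 9/q)
A(T) = 6 - 2*T (A(T) = 6 - (T + T) = 6 - 2*T)
A(L(M(-1)))*z(-36) = (6 - 2*(5 + 2*(-1)))*((-9 - 36)/(-36)) = (6 - 2*(5 - 2))*(-1/36*(-45)) = (6 - 2*3)*(5/4) = (6 - 6)*(5/4) = 0*(5/4) = 0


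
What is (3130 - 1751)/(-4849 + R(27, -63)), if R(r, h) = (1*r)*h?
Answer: -1379/6550 ≈ -0.21053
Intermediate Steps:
R(r, h) = h*r (R(r, h) = r*h = h*r)
(3130 - 1751)/(-4849 + R(27, -63)) = (3130 - 1751)/(-4849 - 63*27) = 1379/(-4849 - 1701) = 1379/(-6550) = 1379*(-1/6550) = -1379/6550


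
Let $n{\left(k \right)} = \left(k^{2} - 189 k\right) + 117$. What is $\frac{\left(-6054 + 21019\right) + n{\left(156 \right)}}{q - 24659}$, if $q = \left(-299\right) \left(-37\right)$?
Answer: $- \frac{4967}{6798} \approx -0.73066$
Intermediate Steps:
$n{\left(k \right)} = 117 + k^{2} - 189 k$
$q = 11063$
$\frac{\left(-6054 + 21019\right) + n{\left(156 \right)}}{q - 24659} = \frac{\left(-6054 + 21019\right) + \left(117 + 156^{2} - 29484\right)}{11063 - 24659} = \frac{14965 + \left(117 + 24336 - 29484\right)}{-13596} = \left(14965 - 5031\right) \left(- \frac{1}{13596}\right) = 9934 \left(- \frac{1}{13596}\right) = - \frac{4967}{6798}$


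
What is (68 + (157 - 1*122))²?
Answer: 10609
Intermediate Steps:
(68 + (157 - 1*122))² = (68 + (157 - 122))² = (68 + 35)² = 103² = 10609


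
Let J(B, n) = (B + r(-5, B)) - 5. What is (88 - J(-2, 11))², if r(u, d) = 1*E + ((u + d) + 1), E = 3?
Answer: 9604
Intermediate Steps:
r(u, d) = 4 + d + u (r(u, d) = 1*3 + ((u + d) + 1) = 3 + ((d + u) + 1) = 3 + (1 + d + u) = 4 + d + u)
J(B, n) = -6 + 2*B (J(B, n) = (B + (4 + B - 5)) - 5 = (B + (-1 + B)) - 5 = (-1 + 2*B) - 5 = -6 + 2*B)
(88 - J(-2, 11))² = (88 - (-6 + 2*(-2)))² = (88 - (-6 - 4))² = (88 - 1*(-10))² = (88 + 10)² = 98² = 9604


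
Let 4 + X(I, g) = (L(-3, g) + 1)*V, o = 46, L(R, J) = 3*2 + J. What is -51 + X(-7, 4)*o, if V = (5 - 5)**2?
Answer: -235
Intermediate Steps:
L(R, J) = 6 + J
V = 0 (V = 0**2 = 0)
X(I, g) = -4 (X(I, g) = -4 + ((6 + g) + 1)*0 = -4 + (7 + g)*0 = -4 + 0 = -4)
-51 + X(-7, 4)*o = -51 - 4*46 = -51 - 184 = -235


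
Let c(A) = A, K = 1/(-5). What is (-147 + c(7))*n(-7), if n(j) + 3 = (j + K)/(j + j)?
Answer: 348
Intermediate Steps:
K = -⅕ (K = 1*(-⅕) = -⅕ ≈ -0.20000)
n(j) = -3 + (-⅕ + j)/(2*j) (n(j) = -3 + (j - ⅕)/(j + j) = -3 + (-⅕ + j)/((2*j)) = -3 + (-⅕ + j)*(1/(2*j)) = -3 + (-⅕ + j)/(2*j))
(-147 + c(7))*n(-7) = (-147 + 7)*((⅒)*(-1 - 25*(-7))/(-7)) = -14*(-1)*(-1 + 175)/7 = -14*(-1)*174/7 = -140*(-87/35) = 348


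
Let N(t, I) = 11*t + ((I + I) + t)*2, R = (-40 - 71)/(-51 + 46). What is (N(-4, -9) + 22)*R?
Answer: -7326/5 ≈ -1465.2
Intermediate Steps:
R = 111/5 (R = -111/(-5) = -111*(-⅕) = 111/5 ≈ 22.200)
N(t, I) = 4*I + 13*t (N(t, I) = 11*t + (2*I + t)*2 = 11*t + (t + 2*I)*2 = 11*t + (2*t + 4*I) = 4*I + 13*t)
(N(-4, -9) + 22)*R = ((4*(-9) + 13*(-4)) + 22)*(111/5) = ((-36 - 52) + 22)*(111/5) = (-88 + 22)*(111/5) = -66*111/5 = -7326/5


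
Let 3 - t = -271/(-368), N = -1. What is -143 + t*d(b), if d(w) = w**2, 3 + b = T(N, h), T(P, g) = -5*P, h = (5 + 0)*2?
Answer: -12323/92 ≈ -133.95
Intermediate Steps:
h = 10 (h = 5*2 = 10)
t = 833/368 (t = 3 - (-271)/(-368) = 3 - (-271)*(-1)/368 = 3 - 1*271/368 = 3 - 271/368 = 833/368 ≈ 2.2636)
b = 2 (b = -3 - 5*(-1) = -3 + 5 = 2)
-143 + t*d(b) = -143 + (833/368)*2**2 = -143 + (833/368)*4 = -143 + 833/92 = -12323/92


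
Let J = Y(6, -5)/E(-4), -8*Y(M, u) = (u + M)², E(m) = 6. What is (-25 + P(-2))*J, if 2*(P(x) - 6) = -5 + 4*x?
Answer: 17/32 ≈ 0.53125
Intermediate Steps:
P(x) = 7/2 + 2*x (P(x) = 6 + (-5 + 4*x)/2 = 6 + (-5/2 + 2*x) = 7/2 + 2*x)
Y(M, u) = -(M + u)²/8 (Y(M, u) = -(u + M)²/8 = -(M + u)²/8)
J = -1/48 (J = -(6 - 5)²/8/6 = -⅛*1²*(⅙) = -⅛*1*(⅙) = -⅛*⅙ = -1/48 ≈ -0.020833)
(-25 + P(-2))*J = (-25 + (7/2 + 2*(-2)))*(-1/48) = (-25 + (7/2 - 4))*(-1/48) = (-25 - ½)*(-1/48) = -51/2*(-1/48) = 17/32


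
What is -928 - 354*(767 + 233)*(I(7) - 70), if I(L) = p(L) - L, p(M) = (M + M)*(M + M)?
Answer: -42126928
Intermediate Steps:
p(M) = 4*M² (p(M) = (2*M)*(2*M) = 4*M²)
I(L) = -L + 4*L² (I(L) = 4*L² - L = -L + 4*L²)
-928 - 354*(767 + 233)*(I(7) - 70) = -928 - 354*(767 + 233)*(7*(-1 + 4*7) - 70) = -928 - 354000*(7*(-1 + 28) - 70) = -928 - 354000*(7*27 - 70) = -928 - 354000*(189 - 70) = -928 - 354000*119 = -928 - 354*119000 = -928 - 42126000 = -42126928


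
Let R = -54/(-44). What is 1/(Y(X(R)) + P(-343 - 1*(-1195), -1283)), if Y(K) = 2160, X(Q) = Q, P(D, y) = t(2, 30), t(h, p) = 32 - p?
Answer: 1/2162 ≈ 0.00046253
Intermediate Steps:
P(D, y) = 2 (P(D, y) = 32 - 1*30 = 32 - 30 = 2)
R = 27/22 (R = -54*(-1/44) = 27/22 ≈ 1.2273)
1/(Y(X(R)) + P(-343 - 1*(-1195), -1283)) = 1/(2160 + 2) = 1/2162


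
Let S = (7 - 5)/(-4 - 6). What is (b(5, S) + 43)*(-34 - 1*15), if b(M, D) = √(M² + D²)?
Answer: -2107 - 49*√626/5 ≈ -2352.2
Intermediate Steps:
S = -⅕ (S = 2/(-10) = 2*(-⅒) = -⅕ ≈ -0.20000)
b(M, D) = √(D² + M²)
(b(5, S) + 43)*(-34 - 1*15) = (√((-⅕)² + 5²) + 43)*(-34 - 1*15) = (√(1/25 + 25) + 43)*(-34 - 15) = (√(626/25) + 43)*(-49) = (√626/5 + 43)*(-49) = (43 + √626/5)*(-49) = -2107 - 49*√626/5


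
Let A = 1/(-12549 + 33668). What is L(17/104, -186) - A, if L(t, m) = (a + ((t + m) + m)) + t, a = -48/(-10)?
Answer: -2014478313/5490940 ≈ -366.87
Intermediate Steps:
a = 24/5 (a = -48*(-1/10) = 24/5 ≈ 4.8000)
L(t, m) = 24/5 + 2*m + 2*t (L(t, m) = (24/5 + ((t + m) + m)) + t = (24/5 + ((m + t) + m)) + t = (24/5 + (t + 2*m)) + t = (24/5 + t + 2*m) + t = 24/5 + 2*m + 2*t)
A = 1/21119 ≈ 4.7351e-5
L(17/104, -186) - A = (24/5 + 2*(-186) + 2*(17/104)) - 1*1/21119 = (24/5 - 372 + 2*(17*(1/104))) - 1/21119 = (24/5 - 372 + 2*(17/104)) - 1/21119 = (24/5 - 372 + 17/52) - 1/21119 = -95387/260 - 1/21119 = -2014478313/5490940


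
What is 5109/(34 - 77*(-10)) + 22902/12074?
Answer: 13349879/1617916 ≈ 8.2513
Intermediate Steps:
5109/(34 - 77*(-10)) + 22902/12074 = 5109/(34 + 770) + 22902*(1/12074) = 5109/804 + 11451/6037 = 5109*(1/804) + 11451/6037 = 1703/268 + 11451/6037 = 13349879/1617916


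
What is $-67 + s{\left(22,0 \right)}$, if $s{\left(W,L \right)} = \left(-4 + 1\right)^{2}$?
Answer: $-58$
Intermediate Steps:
$s{\left(W,L \right)} = 9$ ($s{\left(W,L \right)} = \left(-3\right)^{2} = 9$)
$-67 + s{\left(22,0 \right)} = -67 + 9 = -58$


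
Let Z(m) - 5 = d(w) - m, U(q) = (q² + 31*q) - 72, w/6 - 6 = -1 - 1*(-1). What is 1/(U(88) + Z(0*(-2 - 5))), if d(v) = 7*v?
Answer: 1/10657 ≈ 9.3835e-5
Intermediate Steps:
w = 36 (w = 36 + 6*(-1 - 1*(-1)) = 36 + 6*(-1 + 1) = 36 + 6*0 = 36 + 0 = 36)
U(q) = -72 + q² + 31*q
Z(m) = 257 - m (Z(m) = 5 + (7*36 - m) = 5 + (252 - m) = 257 - m)
1/(U(88) + Z(0*(-2 - 5))) = 1/((-72 + 88² + 31*88) + (257 - 0*(-2 - 5))) = 1/((-72 + 7744 + 2728) + (257 - 0*(-7))) = 1/(10400 + (257 - 1*0)) = 1/(10400 + (257 + 0)) = 1/(10400 + 257) = 1/10657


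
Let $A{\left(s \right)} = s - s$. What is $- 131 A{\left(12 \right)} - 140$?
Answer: $-140$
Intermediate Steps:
$A{\left(s \right)} = 0$
$- 131 A{\left(12 \right)} - 140 = \left(-131\right) 0 - 140 = 0 - 140 = -140$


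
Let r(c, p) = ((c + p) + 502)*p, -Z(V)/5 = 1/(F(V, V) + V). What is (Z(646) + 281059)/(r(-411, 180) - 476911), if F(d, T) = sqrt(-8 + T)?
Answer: -58555549386/89196384409 - 5*sqrt(638)/178392768818 ≈ -0.65648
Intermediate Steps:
Z(V) = -5/(V + sqrt(-8 + V)) (Z(V) = -5/(sqrt(-8 + V) + V) = -5/(V + sqrt(-8 + V)))
r(c, p) = p*(502 + c + p) (r(c, p) = (502 + c + p)*p = p*(502 + c + p))
(Z(646) + 281059)/(r(-411, 180) - 476911) = (-5/(646 + sqrt(-8 + 646)) + 281059)/(180*(502 - 411 + 180) - 476911) = (-5/(646 + sqrt(638)) + 281059)/(180*271 - 476911) = (281059 - 5/(646 + sqrt(638)))/(48780 - 476911) = (281059 - 5/(646 + sqrt(638)))/(-428131) = (281059 - 5/(646 + sqrt(638)))*(-1/428131) = -281059/428131 + 5/(428131*(646 + sqrt(638)))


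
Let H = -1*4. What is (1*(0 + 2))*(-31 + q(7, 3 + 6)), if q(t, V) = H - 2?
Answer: -74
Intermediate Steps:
H = -4
q(t, V) = -6 (q(t, V) = -4 - 2 = -6)
(1*(0 + 2))*(-31 + q(7, 3 + 6)) = (1*(0 + 2))*(-31 - 6) = (1*2)*(-37) = 2*(-37) = -74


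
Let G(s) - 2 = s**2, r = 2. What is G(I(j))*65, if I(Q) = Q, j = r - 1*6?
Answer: 1170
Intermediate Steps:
j = -4 (j = 2 - 1*6 = 2 - 6 = -4)
G(s) = 2 + s**2
G(I(j))*65 = (2 + (-4)**2)*65 = (2 + 16)*65 = 18*65 = 1170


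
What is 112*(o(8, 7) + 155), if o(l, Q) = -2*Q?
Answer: 15792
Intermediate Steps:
112*(o(8, 7) + 155) = 112*(-2*7 + 155) = 112*(-14 + 155) = 112*141 = 15792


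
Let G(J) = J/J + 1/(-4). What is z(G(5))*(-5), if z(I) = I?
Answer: -15/4 ≈ -3.7500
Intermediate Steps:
G(J) = 3/4 (G(J) = 1 + 1*(-1/4) = 1 - 1/4 = 3/4)
z(G(5))*(-5) = (3/4)*(-5) = -15/4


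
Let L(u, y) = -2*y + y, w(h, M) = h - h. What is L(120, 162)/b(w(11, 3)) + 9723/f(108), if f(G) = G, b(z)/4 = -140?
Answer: 227599/2520 ≈ 90.317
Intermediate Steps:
w(h, M) = 0
b(z) = -560 (b(z) = 4*(-140) = -560)
L(u, y) = -y
L(120, 162)/b(w(11, 3)) + 9723/f(108) = -1*162/(-560) + 9723/108 = -162*(-1/560) + 9723*(1/108) = 81/280 + 3241/36 = 227599/2520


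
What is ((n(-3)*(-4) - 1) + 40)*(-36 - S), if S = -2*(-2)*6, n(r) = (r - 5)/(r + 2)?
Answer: -420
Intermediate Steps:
n(r) = (-5 + r)/(2 + r)
S = 24 (S = 4*6 = 24)
((n(-3)*(-4) - 1) + 40)*(-36 - S) = ((((-5 - 3)/(2 - 3))*(-4) - 1) + 40)*(-36 - 1*24) = (((-8/(-1))*(-4) - 1) + 40)*(-36 - 24) = ((-1*(-8)*(-4) - 1) + 40)*(-60) = ((8*(-4) - 1) + 40)*(-60) = ((-32 - 1) + 40)*(-60) = (-33 + 40)*(-60) = 7*(-60) = -420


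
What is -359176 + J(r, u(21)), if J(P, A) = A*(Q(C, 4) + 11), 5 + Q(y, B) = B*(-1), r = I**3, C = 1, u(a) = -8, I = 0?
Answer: -359192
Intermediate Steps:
r = 0 (r = 0**3 = 0)
Q(y, B) = -5 - B (Q(y, B) = -5 + B*(-1) = -5 - B)
J(P, A) = 2*A (J(P, A) = A*((-5 - 1*4) + 11) = A*((-5 - 4) + 11) = A*(-9 + 11) = A*2 = 2*A)
-359176 + J(r, u(21)) = -359176 + 2*(-8) = -359176 - 16 = -359192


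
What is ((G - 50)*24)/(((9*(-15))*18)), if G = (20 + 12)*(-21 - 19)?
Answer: 1064/81 ≈ 13.136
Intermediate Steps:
G = -1280 (G = 32*(-40) = -1280)
((G - 50)*24)/(((9*(-15))*18)) = ((-1280 - 50)*24)/(((9*(-15))*18)) = (-1330*24)/((-135*18)) = -31920/(-2430) = -31920*(-1/2430) = 1064/81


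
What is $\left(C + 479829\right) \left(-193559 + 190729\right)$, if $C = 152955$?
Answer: $-1790778720$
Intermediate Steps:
$\left(C + 479829\right) \left(-193559 + 190729\right) = \left(152955 + 479829\right) \left(-193559 + 190729\right) = 632784 \left(-2830\right) = -1790778720$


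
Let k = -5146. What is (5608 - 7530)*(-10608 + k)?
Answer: 30279188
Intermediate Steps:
(5608 - 7530)*(-10608 + k) = (5608 - 7530)*(-10608 - 5146) = -1922*(-15754) = 30279188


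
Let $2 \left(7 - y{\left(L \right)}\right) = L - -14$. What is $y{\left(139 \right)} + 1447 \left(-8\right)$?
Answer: $- \frac{23291}{2} \approx -11646.0$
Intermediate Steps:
$y{\left(L \right)} = - \frac{L}{2}$ ($y{\left(L \right)} = 7 - \frac{L - -14}{2} = 7 - \frac{L + 14}{2} = 7 - \frac{14 + L}{2} = 7 - \left(7 + \frac{L}{2}\right) = - \frac{L}{2}$)
$y{\left(139 \right)} + 1447 \left(-8\right) = \left(- \frac{1}{2}\right) 139 + 1447 \left(-8\right) = - \frac{139}{2} - 11576 = - \frac{23291}{2}$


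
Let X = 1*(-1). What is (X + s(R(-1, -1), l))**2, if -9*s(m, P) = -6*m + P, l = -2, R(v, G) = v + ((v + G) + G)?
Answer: 961/81 ≈ 11.864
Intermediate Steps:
R(v, G) = 2*G + 2*v (R(v, G) = v + ((G + v) + G) = v + (v + 2*G) = 2*G + 2*v)
s(m, P) = -P/9 + 2*m/3 (s(m, P) = -(-6*m + P)/9 = -(P - 6*m)/9 = -P/9 + 2*m/3)
X = -1
(X + s(R(-1, -1), l))**2 = (-1 + (-1/9*(-2) + 2*(2*(-1) + 2*(-1))/3))**2 = (-1 + (2/9 + 2*(-2 - 2)/3))**2 = (-1 + (2/9 + (2/3)*(-4)))**2 = (-1 + (2/9 - 8/3))**2 = (-1 - 22/9)**2 = (-31/9)**2 = 961/81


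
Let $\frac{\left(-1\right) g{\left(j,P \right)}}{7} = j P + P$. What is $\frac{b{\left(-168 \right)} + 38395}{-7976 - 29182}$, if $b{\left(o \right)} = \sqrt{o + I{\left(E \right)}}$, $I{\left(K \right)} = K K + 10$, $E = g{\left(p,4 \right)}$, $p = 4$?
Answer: $- \frac{38395}{37158} - \frac{\sqrt{19442}}{37158} \approx -1.037$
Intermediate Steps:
$g{\left(j,P \right)} = - 7 P - 7 P j$ ($g{\left(j,P \right)} = - 7 \left(j P + P\right) = - 7 \left(P j + P\right) = - 7 \left(P + P j\right) = - 7 P - 7 P j$)
$E = -140$ ($E = \left(-7\right) 4 \left(1 + 4\right) = \left(-7\right) 4 \cdot 5 = -140$)
$I{\left(K \right)} = 10 + K^{2}$ ($I{\left(K \right)} = K^{2} + 10 = 10 + K^{2}$)
$b{\left(o \right)} = \sqrt{19610 + o}$ ($b{\left(o \right)} = \sqrt{o + \left(10 + \left(-140\right)^{2}\right)} = \sqrt{o + \left(10 + 19600\right)} = \sqrt{o + 19610} = \sqrt{19610 + o}$)
$\frac{b{\left(-168 \right)} + 38395}{-7976 - 29182} = \frac{\sqrt{19610 - 168} + 38395}{-7976 - 29182} = \frac{\sqrt{19442} + 38395}{-37158} = \left(38395 + \sqrt{19442}\right) \left(- \frac{1}{37158}\right) = - \frac{38395}{37158} - \frac{\sqrt{19442}}{37158}$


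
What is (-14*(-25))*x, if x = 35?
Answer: 12250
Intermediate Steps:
(-14*(-25))*x = -14*(-25)*35 = 350*35 = 12250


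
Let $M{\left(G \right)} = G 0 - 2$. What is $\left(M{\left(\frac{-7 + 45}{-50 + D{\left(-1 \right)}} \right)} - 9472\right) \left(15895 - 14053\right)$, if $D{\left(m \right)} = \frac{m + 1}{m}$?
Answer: $-17451108$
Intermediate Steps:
$D{\left(m \right)} = \frac{1 + m}{m}$
$M{\left(G \right)} = -2$ ($M{\left(G \right)} = 0 - 2 = -2$)
$\left(M{\left(\frac{-7 + 45}{-50 + D{\left(-1 \right)}} \right)} - 9472\right) \left(15895 - 14053\right) = \left(-2 - 9472\right) \left(15895 - 14053\right) = \left(-9474\right) 1842 = -17451108$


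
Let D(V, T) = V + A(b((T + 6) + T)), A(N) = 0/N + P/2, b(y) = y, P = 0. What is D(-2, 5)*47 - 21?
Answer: -115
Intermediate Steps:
A(N) = 0 (A(N) = 0/N + 0/2 = 0 + 0*(½) = 0 + 0 = 0)
D(V, T) = V (D(V, T) = V + 0 = V)
D(-2, 5)*47 - 21 = -2*47 - 21 = -94 - 21 = -115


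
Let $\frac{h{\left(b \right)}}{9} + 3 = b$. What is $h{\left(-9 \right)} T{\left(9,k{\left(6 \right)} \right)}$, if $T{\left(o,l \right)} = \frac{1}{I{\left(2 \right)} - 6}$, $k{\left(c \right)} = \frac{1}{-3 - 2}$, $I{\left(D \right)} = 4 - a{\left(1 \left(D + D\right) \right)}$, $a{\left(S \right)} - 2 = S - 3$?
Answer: $\frac{108}{5} \approx 21.6$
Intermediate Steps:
$h{\left(b \right)} = -27 + 9 b$
$a{\left(S \right)} = -1 + S$ ($a{\left(S \right)} = 2 + \left(S - 3\right) = 2 + \left(-3 + S\right) = -1 + S$)
$I{\left(D \right)} = 5 - 2 D$ ($I{\left(D \right)} = 4 - \left(-1 + 1 \left(D + D\right)\right) = 4 - \left(-1 + 1 \cdot 2 D\right) = 4 - \left(-1 + 2 D\right) = 5 - 2 D$)
$k{\left(c \right)} = - \frac{1}{5}$ ($k{\left(c \right)} = \frac{1}{-5} = - \frac{1}{5}$)
$T{\left(o,l \right)} = - \frac{1}{5}$ ($T{\left(o,l \right)} = \frac{1}{\left(5 - 4\right) - 6} = \frac{1}{1 - 6} = \frac{1}{-5} = - \frac{1}{5}$)
$h{\left(-9 \right)} T{\left(9,k{\left(6 \right)} \right)} = \left(-27 + 9 \left(-9\right)\right) \left(- \frac{1}{5}\right) = \left(-27 - 81\right) \left(- \frac{1}{5}\right) = \left(-108\right) \left(- \frac{1}{5}\right) = \frac{108}{5}$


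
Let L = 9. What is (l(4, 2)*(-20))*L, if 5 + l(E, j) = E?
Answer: 180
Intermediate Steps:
l(E, j) = -5 + E
(l(4, 2)*(-20))*L = ((-5 + 4)*(-20))*9 = -1*(-20)*9 = 20*9 = 180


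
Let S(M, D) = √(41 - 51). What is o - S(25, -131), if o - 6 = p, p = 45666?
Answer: 45672 - I*√10 ≈ 45672.0 - 3.1623*I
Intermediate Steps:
S(M, D) = I*√10 (S(M, D) = √(-10) = I*√10)
o = 45672 (o = 6 + 45666 = 45672)
o - S(25, -131) = 45672 - I*√10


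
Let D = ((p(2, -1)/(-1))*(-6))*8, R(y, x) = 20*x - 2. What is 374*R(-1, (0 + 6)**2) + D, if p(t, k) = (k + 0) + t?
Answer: 268580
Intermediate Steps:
p(t, k) = k + t
R(y, x) = -2 + 20*x
D = 48 (D = (((-1 + 2)/(-1))*(-6))*8 = ((1*(-1))*(-6))*8 = -1*(-6)*8 = 6*8 = 48)
374*R(-1, (0 + 6)**2) + D = 374*(-2 + 20*(0 + 6)**2) + 48 = 374*(-2 + 20*6**2) + 48 = 374*(-2 + 20*36) + 48 = 374*(-2 + 720) + 48 = 374*718 + 48 = 268532 + 48 = 268580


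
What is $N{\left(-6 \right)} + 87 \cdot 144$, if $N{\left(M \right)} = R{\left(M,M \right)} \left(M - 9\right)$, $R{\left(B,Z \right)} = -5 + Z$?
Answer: $12693$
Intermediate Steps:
$N{\left(M \right)} = \left(-9 + M\right) \left(-5 + M\right)$ ($N{\left(M \right)} = \left(-5 + M\right) \left(M - 9\right) = \left(-5 + M\right) \left(-9 + M\right) = \left(-9 + M\right) \left(-5 + M\right)$)
$N{\left(-6 \right)} + 87 \cdot 144 = \left(-9 - 6\right) \left(-5 - 6\right) + 87 \cdot 144 = \left(-15\right) \left(-11\right) + 12528 = 165 + 12528 = 12693$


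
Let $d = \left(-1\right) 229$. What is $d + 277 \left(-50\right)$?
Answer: $-14079$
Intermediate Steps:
$d = -229$
$d + 277 \left(-50\right) = -229 + 277 \left(-50\right) = -229 - 13850 = -14079$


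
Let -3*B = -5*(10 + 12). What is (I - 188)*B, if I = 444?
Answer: 28160/3 ≈ 9386.7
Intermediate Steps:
B = 110/3 (B = -(-5)*(10 + 12)/3 = -(-5)*22/3 = -1/3*(-110) = 110/3 ≈ 36.667)
(I - 188)*B = (444 - 188)*(110/3) = 256*(110/3) = 28160/3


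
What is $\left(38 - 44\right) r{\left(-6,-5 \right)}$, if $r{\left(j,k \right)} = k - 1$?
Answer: $36$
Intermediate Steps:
$r{\left(j,k \right)} = -1 + k$ ($r{\left(j,k \right)} = k - 1 = -1 + k$)
$\left(38 - 44\right) r{\left(-6,-5 \right)} = \left(38 - 44\right) \left(-1 - 5\right) = \left(38 - 44\right) \left(-6\right) = \left(-6\right) \left(-6\right) = 36$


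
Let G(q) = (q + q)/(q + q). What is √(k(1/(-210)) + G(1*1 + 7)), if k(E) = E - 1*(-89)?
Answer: √3968790/210 ≈ 9.4866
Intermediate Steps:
k(E) = 89 + E (k(E) = E + 89 = 89 + E)
G(q) = 1 (G(q) = (2*q)/((2*q)) = (2*q)*(1/(2*q)) = 1)
√(k(1/(-210)) + G(1*1 + 7)) = √((89 + 1/(-210)) + 1) = √((89 - 1/210) + 1) = √(18689/210 + 1) = √(18899/210) = √3968790/210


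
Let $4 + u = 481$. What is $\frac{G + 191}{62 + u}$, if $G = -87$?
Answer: $\frac{104}{539} \approx 0.19295$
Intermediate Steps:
$u = 477$ ($u = -4 + 481 = 477$)
$\frac{G + 191}{62 + u} = \frac{-87 + 191}{62 + 477} = \frac{104}{539}$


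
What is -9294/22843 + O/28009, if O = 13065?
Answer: 38128149/639809587 ≈ 0.059593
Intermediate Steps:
-9294/22843 + O/28009 = -9294/22843 + 13065/28009 = 38128149/639809587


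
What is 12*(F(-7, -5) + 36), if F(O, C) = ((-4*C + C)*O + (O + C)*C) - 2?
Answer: -132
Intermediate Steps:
F(O, C) = -2 + C*(C + O) - 3*C*O (F(O, C) = ((-3*C)*O + (C + O)*C) - 2 = (-3*C*O + C*(C + O)) - 2 = (C*(C + O) - 3*C*O) - 2 = -2 + C*(C + O) - 3*C*O)
12*(F(-7, -5) + 36) = 12*((-2 + (-5)² - 2*(-5)*(-7)) + 36) = 12*((-2 + 25 - 70) + 36) = 12*(-47 + 36) = 12*(-11) = -132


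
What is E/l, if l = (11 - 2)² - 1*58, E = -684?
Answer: -684/23 ≈ -29.739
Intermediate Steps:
l = 23 (l = 9² - 58 = 81 - 58 = 23)
E/l = -684/23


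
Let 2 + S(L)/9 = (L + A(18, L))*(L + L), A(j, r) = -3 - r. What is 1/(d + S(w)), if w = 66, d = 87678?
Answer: 1/84096 ≈ 1.1891e-5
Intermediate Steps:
S(L) = -18 - 54*L (S(L) = -18 + 9*((L + (-3 - L))*(L + L)) = -18 + 9*(-6*L) = -18 - 54*L)
1/(d + S(w)) = 1/(87678 + (-18 - 54*66)) = 1/(87678 + (-18 - 3564)) = 1/(87678 - 3582) = 1/84096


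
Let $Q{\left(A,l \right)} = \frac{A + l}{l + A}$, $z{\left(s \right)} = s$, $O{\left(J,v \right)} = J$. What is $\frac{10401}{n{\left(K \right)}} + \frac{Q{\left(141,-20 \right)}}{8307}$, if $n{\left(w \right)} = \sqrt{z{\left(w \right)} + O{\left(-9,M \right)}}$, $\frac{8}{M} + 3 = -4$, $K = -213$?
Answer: $\frac{1}{8307} - \frac{3467 i \sqrt{222}}{74} \approx 0.00012038 - 698.07 i$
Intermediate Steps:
$M = - \frac{8}{7}$ ($M = \frac{8}{-3 - 4} = \frac{8}{-7} = 8 \left(- \frac{1}{7}\right) = - \frac{8}{7} \approx -1.1429$)
$n{\left(w \right)} = \sqrt{-9 + w}$ ($n{\left(w \right)} = \sqrt{w - 9} = \sqrt{-9 + w}$)
$Q{\left(A,l \right)} = 1$ ($Q{\left(A,l \right)} = \frac{A + l}{A + l} = 1$)
$\frac{10401}{n{\left(K \right)}} + \frac{Q{\left(141,-20 \right)}}{8307} = \frac{10401}{\sqrt{-9 - 213}} + 1 \cdot \frac{1}{8307} = \frac{10401}{\sqrt{-222}} + 1 \cdot \frac{1}{8307} = \frac{10401}{i \sqrt{222}} + \frac{1}{8307} = 10401 \left(- \frac{i \sqrt{222}}{222}\right) + \frac{1}{8307} = - \frac{3467 i \sqrt{222}}{74} + \frac{1}{8307} = \frac{1}{8307} - \frac{3467 i \sqrt{222}}{74}$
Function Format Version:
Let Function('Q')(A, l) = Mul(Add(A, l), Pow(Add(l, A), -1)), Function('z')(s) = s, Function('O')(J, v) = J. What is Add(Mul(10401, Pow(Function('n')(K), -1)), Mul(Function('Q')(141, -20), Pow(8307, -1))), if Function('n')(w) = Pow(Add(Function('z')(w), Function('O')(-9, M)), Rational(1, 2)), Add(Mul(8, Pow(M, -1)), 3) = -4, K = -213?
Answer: Add(Rational(1, 8307), Mul(Rational(-3467, 74), I, Pow(222, Rational(1, 2)))) ≈ Add(0.00012038, Mul(-698.07, I))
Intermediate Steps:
M = Rational(-8, 7) (M = Mul(8, Pow(Add(-3, -4), -1)) = Mul(8, Pow(-7, -1)) = Mul(8, Rational(-1, 7)) = Rational(-8, 7) ≈ -1.1429)
Function('n')(w) = Pow(Add(-9, w), Rational(1, 2)) (Function('n')(w) = Pow(Add(w, -9), Rational(1, 2)) = Pow(Add(-9, w), Rational(1, 2)))
Function('Q')(A, l) = 1 (Function('Q')(A, l) = Mul(Add(A, l), Pow(Add(A, l), -1)) = 1)
Add(Mul(10401, Pow(Function('n')(K), -1)), Mul(Function('Q')(141, -20), Pow(8307, -1))) = Add(Mul(10401, Pow(Pow(Add(-9, -213), Rational(1, 2)), -1)), Mul(1, Pow(8307, -1))) = Add(Mul(10401, Pow(Pow(-222, Rational(1, 2)), -1)), Mul(1, Rational(1, 8307))) = Add(Mul(10401, Pow(Mul(I, Pow(222, Rational(1, 2))), -1)), Rational(1, 8307)) = Add(Mul(10401, Mul(Rational(-1, 222), I, Pow(222, Rational(1, 2)))), Rational(1, 8307)) = Add(Mul(Rational(-3467, 74), I, Pow(222, Rational(1, 2))), Rational(1, 8307)) = Add(Rational(1, 8307), Mul(Rational(-3467, 74), I, Pow(222, Rational(1, 2))))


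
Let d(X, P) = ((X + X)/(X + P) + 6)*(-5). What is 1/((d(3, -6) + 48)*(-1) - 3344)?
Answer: -1/3372 ≈ -0.00029656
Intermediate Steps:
d(X, P) = -30 - 10*X/(P + X) (d(X, P) = ((2*X)/(P + X) + 6)*(-5) = (2*X/(P + X) + 6)*(-5) = (6 + 2*X/(P + X))*(-5) = -30 - 10*X/(P + X))
1/((d(3, -6) + 48)*(-1) - 3344) = 1/((10*(-4*3 - 3*(-6))/(-6 + 3) + 48)*(-1) - 3344) = 1/((10*(-12 + 18)/(-3) + 48)*(-1) - 3344) = 1/((10*(-1/3)*6 + 48)*(-1) - 3344) = 1/((-20 + 48)*(-1) - 3344) = 1/(28*(-1) - 3344) = 1/(-28 - 3344) = 1/(-3372) = -1/3372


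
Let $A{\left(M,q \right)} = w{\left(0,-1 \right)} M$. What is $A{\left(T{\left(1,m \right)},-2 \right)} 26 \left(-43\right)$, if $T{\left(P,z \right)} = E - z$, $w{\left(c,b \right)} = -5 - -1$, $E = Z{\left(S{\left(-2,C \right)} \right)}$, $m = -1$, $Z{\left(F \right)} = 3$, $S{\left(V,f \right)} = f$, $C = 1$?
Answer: $17888$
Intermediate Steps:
$E = 3$
$w{\left(c,b \right)} = -4$ ($w{\left(c,b \right)} = -5 + 1 = -4$)
$T{\left(P,z \right)} = 3 - z$
$A{\left(M,q \right)} = - 4 M$
$A{\left(T{\left(1,m \right)},-2 \right)} 26 \left(-43\right) = - 4 \left(3 - -1\right) 26 \left(-43\right) = - 4 \left(3 + 1\right) 26 \left(-43\right) = \left(-4\right) 4 \cdot 26 \left(-43\right) = \left(-16\right) 26 \left(-43\right) = \left(-416\right) \left(-43\right) = 17888$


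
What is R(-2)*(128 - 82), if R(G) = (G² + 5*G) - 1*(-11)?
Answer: 230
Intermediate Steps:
R(G) = 11 + G² + 5*G (R(G) = (G² + 5*G) + 11 = 11 + G² + 5*G)
R(-2)*(128 - 82) = (11 + (-2)² + 5*(-2))*(128 - 82) = (11 + 4 - 10)*46 = 5*46 = 230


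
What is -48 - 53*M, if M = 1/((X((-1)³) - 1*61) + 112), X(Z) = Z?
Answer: -2453/50 ≈ -49.060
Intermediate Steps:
M = 1/50 (M = 1/(((-1)³ - 1*61) + 112) = 1/((-1 - 61) + 112) = 1/(-62 + 112) = 1/50 ≈ 0.020000)
-48 - 53*M = -48 - 53*1/50 = -48 - 53/50 = -2453/50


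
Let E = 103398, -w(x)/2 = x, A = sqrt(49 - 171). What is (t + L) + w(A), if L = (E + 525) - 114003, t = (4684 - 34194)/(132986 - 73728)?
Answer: -298675075/29629 - 2*I*sqrt(122) ≈ -10081.0 - 22.091*I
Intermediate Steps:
A = I*sqrt(122) (A = sqrt(-122) = I*sqrt(122) ≈ 11.045*I)
w(x) = -2*x
t = -14755/29629 (t = -29510/59258 = -29510*1/59258 = -14755/29629 ≈ -0.49799)
L = -10080 (L = (103398 + 525) - 114003 = 103923 - 114003 = -10080)
(t + L) + w(A) = (-14755/29629 - 10080) - 2*I*sqrt(122) = -298675075/29629 - 2*I*sqrt(122)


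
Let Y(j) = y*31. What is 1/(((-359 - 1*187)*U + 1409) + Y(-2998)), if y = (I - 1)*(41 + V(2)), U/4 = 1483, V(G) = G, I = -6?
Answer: -1/3246794 ≈ -3.0800e-7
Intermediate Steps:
U = 5932 (U = 4*1483 = 5932)
y = -301 (y = (-6 - 1)*(41 + 2) = -7*43 = -301)
Y(j) = -9331 (Y(j) = -301*31 = -9331)
1/(((-359 - 1*187)*U + 1409) + Y(-2998)) = 1/(((-359 - 1*187)*5932 + 1409) - 9331) = 1/(((-359 - 187)*5932 + 1409) - 9331) = 1/((-546*5932 + 1409) - 9331) = 1/((-3238872 + 1409) - 9331) = 1/(-3237463 - 9331) = 1/(-3246794) = -1/3246794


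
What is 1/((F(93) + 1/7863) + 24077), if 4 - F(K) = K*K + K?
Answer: 7863/120610558 ≈ 6.5193e-5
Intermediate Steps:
F(K) = 4 - K - K² (F(K) = 4 - (K*K + K) = 4 - (K² + K) = 4 - (K + K²) = 4 + (-K - K²) = 4 - K - K²)
1/((F(93) + 1/7863) + 24077) = 1/(((4 - 1*93 - 1*93²) + 1/7863) + 24077) = 1/(((4 - 93 - 1*8649) + 1/7863) + 24077) = 1/(((4 - 93 - 8649) + 1/7863) + 24077) = 1/((-8738 + 1/7863) + 24077) = 1/(-68706893/7863 + 24077) = 1/(120610558/7863) = 7863/120610558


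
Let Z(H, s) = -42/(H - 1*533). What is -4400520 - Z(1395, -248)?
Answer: -1896624099/431 ≈ -4.4005e+6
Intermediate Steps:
Z(H, s) = -42/(-533 + H) (Z(H, s) = -42/(H - 533) = -42/(-533 + H))
-4400520 - Z(1395, -248) = -4400520 - (-42)/(-533 + 1395) = -4400520 - (-42)/862 = -4400520 - 1*(-21/431) = -4400520 + 21/431 = -1896624099/431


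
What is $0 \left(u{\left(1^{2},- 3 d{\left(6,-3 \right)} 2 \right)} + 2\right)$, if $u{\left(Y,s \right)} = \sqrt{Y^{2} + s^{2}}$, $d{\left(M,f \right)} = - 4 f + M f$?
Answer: $0$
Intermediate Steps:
$0 \left(u{\left(1^{2},- 3 d{\left(6,-3 \right)} 2 \right)} + 2\right) = 0 \left(\sqrt{\left(1^{2}\right)^{2} + \left(- 3 \left(- 3 \left(-4 + 6\right)\right) 2\right)^{2}} + 2\right) = 0 \left(\sqrt{1^{2} + \left(- 3 \left(\left(-3\right) 2\right) 2\right)^{2}} + 2\right) = 0 \left(\sqrt{1 + \left(\left(-3\right) \left(-6\right) 2\right)^{2}} + 2\right) = 0 \left(\sqrt{1 + \left(18 \cdot 2\right)^{2}} + 2\right) = 0 \left(\sqrt{1 + 36^{2}} + 2\right) = 0 \left(\sqrt{1 + 1296} + 2\right) = 0 \left(\sqrt{1297} + 2\right) = 0 \left(2 + \sqrt{1297}\right) = 0$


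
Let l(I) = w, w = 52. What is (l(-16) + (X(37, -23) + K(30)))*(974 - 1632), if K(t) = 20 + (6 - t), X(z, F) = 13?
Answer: -40138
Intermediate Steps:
K(t) = 26 - t
l(I) = 52
(l(-16) + (X(37, -23) + K(30)))*(974 - 1632) = (52 + (13 + (26 - 1*30)))*(974 - 1632) = (52 + (13 + (26 - 30)))*(-658) = (52 + (13 - 4))*(-658) = (52 + 9)*(-658) = 61*(-658) = -40138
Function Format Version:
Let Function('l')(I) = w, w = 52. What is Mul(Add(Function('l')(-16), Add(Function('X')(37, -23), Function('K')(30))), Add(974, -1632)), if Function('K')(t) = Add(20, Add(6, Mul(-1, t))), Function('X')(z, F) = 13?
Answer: -40138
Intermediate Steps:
Function('K')(t) = Add(26, Mul(-1, t))
Function('l')(I) = 52
Mul(Add(Function('l')(-16), Add(Function('X')(37, -23), Function('K')(30))), Add(974, -1632)) = Mul(Add(52, Add(13, Add(26, Mul(-1, 30)))), Add(974, -1632)) = Mul(Add(52, Add(13, Add(26, -30))), -658) = Mul(Add(52, Add(13, -4)), -658) = Mul(Add(52, 9), -658) = Mul(61, -658) = -40138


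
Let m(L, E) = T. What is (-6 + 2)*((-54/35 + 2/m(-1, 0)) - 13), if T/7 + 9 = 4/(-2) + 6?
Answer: 292/5 ≈ 58.400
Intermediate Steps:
T = -35 (T = -63 + 7*(4/(-2) + 6) = -63 + 7*(4*(-½) + 6) = -63 + 7*(-2 + 6) = -63 + 7*4 = -63 + 28 = -35)
m(L, E) = -35
(-6 + 2)*((-54/35 + 2/m(-1, 0)) - 13) = (-6 + 2)*((-54/35 + 2/(-35)) - 13) = -4*((-54*1/35 + 2*(-1/35)) - 13) = -4*((-54/35 - 2/35) - 13) = -4*(-8/5 - 13) = -4*(-73/5) = 292/5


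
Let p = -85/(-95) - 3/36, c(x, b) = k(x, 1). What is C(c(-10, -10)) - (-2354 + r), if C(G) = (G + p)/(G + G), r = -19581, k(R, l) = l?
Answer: 10002773/456 ≈ 21936.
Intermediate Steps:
c(x, b) = 1
p = 185/228 (p = -85*(-1/95) - 3*1/36 = 17/19 - 1/12 = 185/228 ≈ 0.81140)
C(G) = (185/228 + G)/(2*G) (C(G) = (G + 185/228)/(G + G) = (185/228 + G)/((2*G)) = (185/228 + G)*(1/(2*G)) = (185/228 + G)/(2*G))
C(c(-10, -10)) - (-2354 + r) = (1/456)*(185 + 228*1)/1 - (-2354 - 19581) = (1/456)*1*(185 + 228) - 1*(-21935) = (1/456)*1*413 + 21935 = 413/456 + 21935 = 10002773/456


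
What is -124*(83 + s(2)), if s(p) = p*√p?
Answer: -10292 - 248*√2 ≈ -10643.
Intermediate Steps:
s(p) = p^(3/2)
-124*(83 + s(2)) = -124*(83 + 2^(3/2)) = -124*(83 + 2*√2) = -10292 - 248*√2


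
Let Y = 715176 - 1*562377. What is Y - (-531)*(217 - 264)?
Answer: 127842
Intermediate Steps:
Y = 152799 (Y = 715176 - 562377 = 152799)
Y - (-531)*(217 - 264) = 152799 - (-531)*(217 - 264) = 152799 - (-531)*(-47) = 152799 - 1*24957 = 152799 - 24957 = 127842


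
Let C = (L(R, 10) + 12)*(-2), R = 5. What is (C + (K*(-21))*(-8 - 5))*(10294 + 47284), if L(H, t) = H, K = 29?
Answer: 453887374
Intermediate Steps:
C = -34 (C = (5 + 12)*(-2) = 17*(-2) = -34)
(C + (K*(-21))*(-8 - 5))*(10294 + 47284) = (-34 + (29*(-21))*(-8 - 5))*(10294 + 47284) = (-34 - 609*(-13))*57578 = (-34 + 7917)*57578 = 7883*57578 = 453887374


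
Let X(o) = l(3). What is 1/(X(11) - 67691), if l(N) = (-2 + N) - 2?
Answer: -1/67692 ≈ -1.4773e-5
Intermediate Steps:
l(N) = -4 + N
X(o) = -1 (X(o) = -4 + 3 = -1)
1/(X(11) - 67691) = 1/(-1 - 67691) = 1/(-67692) = -1/67692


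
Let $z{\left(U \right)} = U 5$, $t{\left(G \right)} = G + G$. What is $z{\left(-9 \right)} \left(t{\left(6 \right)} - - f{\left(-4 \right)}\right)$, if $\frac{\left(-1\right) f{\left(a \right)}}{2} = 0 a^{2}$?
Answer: $-540$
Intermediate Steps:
$f{\left(a \right)} = 0$ ($f{\left(a \right)} = - 2 \cdot 0 a^{2} = \left(-2\right) 0 = 0$)
$t{\left(G \right)} = 2 G$
$z{\left(U \right)} = 5 U$
$z{\left(-9 \right)} \left(t{\left(6 \right)} - - f{\left(-4 \right)}\right) = 5 \left(-9\right) \left(2 \cdot 6 + \left(0 - 0\right)\right) = - 45 \left(12 + \left(0 + 0\right)\right) = - 45 \left(12 + 0\right) = \left(-45\right) 12 = -540$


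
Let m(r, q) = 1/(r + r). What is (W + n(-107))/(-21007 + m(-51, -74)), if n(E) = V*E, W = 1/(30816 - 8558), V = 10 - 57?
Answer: -5708709633/23846275235 ≈ -0.23940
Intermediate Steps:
V = -47
W = 1/22258 ≈ 4.4928e-5
n(E) = -47*E
m(r, q) = 1/(2*r)
(W + n(-107))/(-21007 + m(-51, -74)) = (1/22258 - 47*(-107))/(-21007 + (1/2)/(-51)) = (1/22258 + 5029)/(-21007 + (1/2)*(-1/51)) = 111935483/(22258*(-21007 - 1/102)) = 111935483/(22258*(-2142715/102)) = (111935483/22258)*(-102/2142715) = -5708709633/23846275235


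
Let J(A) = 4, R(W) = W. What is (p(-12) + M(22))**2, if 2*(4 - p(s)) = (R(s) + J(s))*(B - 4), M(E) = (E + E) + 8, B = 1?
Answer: 1936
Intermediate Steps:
M(E) = 8 + 2*E (M(E) = 2*E + 8 = 8 + 2*E)
p(s) = 10 + 3*s/2 (p(s) = 4 - (s + 4)*(1 - 4)/2 = 4 - (4 + s)*(-3)/2 = 4 - (-12 - 3*s)/2 = 4 + (6 + 3*s/2) = 10 + 3*s/2)
(p(-12) + M(22))**2 = ((10 + (3/2)*(-12)) + (8 + 2*22))**2 = ((10 - 18) + (8 + 44))**2 = (-8 + 52)**2 = 44**2 = 1936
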